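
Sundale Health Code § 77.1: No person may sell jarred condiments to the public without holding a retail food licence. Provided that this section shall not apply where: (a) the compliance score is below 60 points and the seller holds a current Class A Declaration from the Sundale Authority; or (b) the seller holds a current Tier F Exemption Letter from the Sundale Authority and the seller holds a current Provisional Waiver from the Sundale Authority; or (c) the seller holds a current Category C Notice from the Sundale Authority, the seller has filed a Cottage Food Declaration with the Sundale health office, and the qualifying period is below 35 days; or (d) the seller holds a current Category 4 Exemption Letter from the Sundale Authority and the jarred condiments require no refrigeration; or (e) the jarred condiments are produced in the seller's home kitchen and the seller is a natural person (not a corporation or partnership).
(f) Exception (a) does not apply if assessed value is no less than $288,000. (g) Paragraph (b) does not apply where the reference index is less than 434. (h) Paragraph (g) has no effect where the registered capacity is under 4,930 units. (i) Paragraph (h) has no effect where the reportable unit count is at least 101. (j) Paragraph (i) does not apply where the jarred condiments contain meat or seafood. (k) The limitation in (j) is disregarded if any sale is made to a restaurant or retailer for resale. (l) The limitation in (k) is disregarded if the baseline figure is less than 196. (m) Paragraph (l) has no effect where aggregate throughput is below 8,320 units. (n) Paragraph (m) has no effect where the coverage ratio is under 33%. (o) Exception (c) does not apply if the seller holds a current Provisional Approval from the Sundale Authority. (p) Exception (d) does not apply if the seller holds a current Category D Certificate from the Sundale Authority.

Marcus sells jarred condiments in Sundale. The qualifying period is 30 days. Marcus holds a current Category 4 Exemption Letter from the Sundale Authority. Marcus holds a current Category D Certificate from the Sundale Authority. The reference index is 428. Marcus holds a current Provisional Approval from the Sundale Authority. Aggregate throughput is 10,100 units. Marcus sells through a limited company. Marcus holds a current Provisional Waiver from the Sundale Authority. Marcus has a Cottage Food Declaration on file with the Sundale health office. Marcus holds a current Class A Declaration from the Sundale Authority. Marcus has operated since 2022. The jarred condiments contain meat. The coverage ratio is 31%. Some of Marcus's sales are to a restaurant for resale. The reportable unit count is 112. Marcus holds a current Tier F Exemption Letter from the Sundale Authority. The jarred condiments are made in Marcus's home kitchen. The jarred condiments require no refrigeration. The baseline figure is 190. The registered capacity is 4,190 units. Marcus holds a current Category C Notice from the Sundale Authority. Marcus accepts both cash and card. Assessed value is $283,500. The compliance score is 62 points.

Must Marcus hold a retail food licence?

No — exception (b) applies; Marcus is not required to hold a retail food licence.

Exception (a) does not apply: the compliance score is 62 points, not below 60 points.
All of (b)'s requirements are met (a current Tier F Exemption Letter is held; a current Provisional Waiver is held). As to paragraphs (g)–(n): (g) would limit (b) — the reference index is 428, less than the 434 limit — but (h) sets (g) aside: (h) is engaged — the registered capacity is 4,190 units, under the 4,930 units limit. (i) is engaged (the reportable unit count is 112, meeting the 101 threshold), but is displaced by (j): (j) applies — the jarred condiments contain meat. (k) would limit (j) — some sales are to a restaurant for resale — but (l) sets (k) aside: (l) operates — the baseline figure is 190, less than the 196 limit. (m) is not engaged (aggregate throughput is 10,100 units, not below 8,320 units), so (l) stands. (b) remains available.
Exception (c)'s conditions are all satisfied: a current Category C Notice is held; a Cottage Food Declaration is on file; the qualifying period is 30 days, below the 35 days limit. However, paragraph (o) must be considered: (o) operates against (c): a current Provisional Approval is held. Exception (c) does not apply.
Exception (d) is satisfied on its face — a current Category 4 Exemption Letter is held; the jarred condiments are shelf-stable. But: (p) operates against (d): a current Category D Certificate is held. (d) is therefore removed.
Exception (e) fails — the seller operates through a limited company.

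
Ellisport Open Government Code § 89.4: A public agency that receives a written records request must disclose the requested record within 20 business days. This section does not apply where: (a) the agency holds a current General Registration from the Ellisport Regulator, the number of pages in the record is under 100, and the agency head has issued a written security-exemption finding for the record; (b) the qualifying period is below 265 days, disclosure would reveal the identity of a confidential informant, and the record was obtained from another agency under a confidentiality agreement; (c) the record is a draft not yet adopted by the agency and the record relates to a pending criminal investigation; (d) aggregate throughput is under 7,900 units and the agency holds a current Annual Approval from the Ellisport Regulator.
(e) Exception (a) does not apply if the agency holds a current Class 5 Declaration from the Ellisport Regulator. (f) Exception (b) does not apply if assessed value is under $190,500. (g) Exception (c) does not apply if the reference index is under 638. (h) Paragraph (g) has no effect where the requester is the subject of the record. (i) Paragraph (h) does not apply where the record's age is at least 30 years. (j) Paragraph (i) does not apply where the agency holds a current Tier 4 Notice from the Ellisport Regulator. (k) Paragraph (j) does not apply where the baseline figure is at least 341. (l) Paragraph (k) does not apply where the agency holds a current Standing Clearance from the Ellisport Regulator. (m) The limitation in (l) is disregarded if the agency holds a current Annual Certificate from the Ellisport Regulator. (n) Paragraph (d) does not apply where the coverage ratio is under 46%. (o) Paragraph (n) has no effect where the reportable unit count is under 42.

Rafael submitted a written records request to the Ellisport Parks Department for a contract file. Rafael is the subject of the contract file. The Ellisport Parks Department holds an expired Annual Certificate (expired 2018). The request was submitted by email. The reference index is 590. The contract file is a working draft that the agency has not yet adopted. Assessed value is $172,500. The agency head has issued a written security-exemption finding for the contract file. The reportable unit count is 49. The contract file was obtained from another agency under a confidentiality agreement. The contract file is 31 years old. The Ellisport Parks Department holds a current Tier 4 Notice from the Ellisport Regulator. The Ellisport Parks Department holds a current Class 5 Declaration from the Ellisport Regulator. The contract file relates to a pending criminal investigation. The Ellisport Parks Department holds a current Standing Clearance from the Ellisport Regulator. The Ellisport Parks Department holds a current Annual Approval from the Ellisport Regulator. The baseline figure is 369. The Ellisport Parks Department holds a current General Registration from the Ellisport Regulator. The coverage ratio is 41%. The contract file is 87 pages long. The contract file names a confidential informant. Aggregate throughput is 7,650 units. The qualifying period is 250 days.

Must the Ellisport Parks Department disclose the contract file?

Exception (a) is satisfied on its face — a current General Registration is held; the number of pages in the record is 87, under the 100 limit; a written security-exemption finding has been issued. But: (e) operates against (a): a current Class 5 Declaration is held. So (a) is unavailable.
All of (b)'s requirements are met (the qualifying period is 250 days, below the 265 days limit; the contract file names a confidential informant; the contract file was obtained under a confidentiality agreement). However, paragraph (f) must be considered: (f) operates against (b): assessed value is $172,500, under the $190,500 limit. (b) is therefore removed.
Exception (c): the contract file is an unadopted draft; the contract file relates to a pending investigation — every condition holds. Applying paragraphs (g)–(m): (g) is triggered (the reference index is 590, under the 638 limit), but is overridden by (h): (h) is triggered — Rafael is the subject of the contract file. (i) would limit (h) — the record's age is 31 years, meeting the 30 years threshold — but (j) sets (i) aside: (j) operates against (i): a current Tier 4 Notice is held. (k) is engaged (the baseline figure is 369, meeting the 341 threshold), but yields to (l): (l) is triggered — a current Standing Clearance is held. (m), which would lift (l), is not triggered — no current Annual Certificate is held. (c) remains available.
Exception (d) is satisfied on its face — aggregate throughput is 7,650 units, under the 7,900 units limit; a current Annual Approval is held. However, paragraphs (n)–(o) must be considered: (n) is triggered — the coverage ratio is 41%, under the 46% limit. (o), which would lift (n), is not triggered — the reportable unit count is 49, not under 42. So (d) is unavailable.

No — exception (c) applies; the Ellisport Parks Department is not required to disclose the contract file.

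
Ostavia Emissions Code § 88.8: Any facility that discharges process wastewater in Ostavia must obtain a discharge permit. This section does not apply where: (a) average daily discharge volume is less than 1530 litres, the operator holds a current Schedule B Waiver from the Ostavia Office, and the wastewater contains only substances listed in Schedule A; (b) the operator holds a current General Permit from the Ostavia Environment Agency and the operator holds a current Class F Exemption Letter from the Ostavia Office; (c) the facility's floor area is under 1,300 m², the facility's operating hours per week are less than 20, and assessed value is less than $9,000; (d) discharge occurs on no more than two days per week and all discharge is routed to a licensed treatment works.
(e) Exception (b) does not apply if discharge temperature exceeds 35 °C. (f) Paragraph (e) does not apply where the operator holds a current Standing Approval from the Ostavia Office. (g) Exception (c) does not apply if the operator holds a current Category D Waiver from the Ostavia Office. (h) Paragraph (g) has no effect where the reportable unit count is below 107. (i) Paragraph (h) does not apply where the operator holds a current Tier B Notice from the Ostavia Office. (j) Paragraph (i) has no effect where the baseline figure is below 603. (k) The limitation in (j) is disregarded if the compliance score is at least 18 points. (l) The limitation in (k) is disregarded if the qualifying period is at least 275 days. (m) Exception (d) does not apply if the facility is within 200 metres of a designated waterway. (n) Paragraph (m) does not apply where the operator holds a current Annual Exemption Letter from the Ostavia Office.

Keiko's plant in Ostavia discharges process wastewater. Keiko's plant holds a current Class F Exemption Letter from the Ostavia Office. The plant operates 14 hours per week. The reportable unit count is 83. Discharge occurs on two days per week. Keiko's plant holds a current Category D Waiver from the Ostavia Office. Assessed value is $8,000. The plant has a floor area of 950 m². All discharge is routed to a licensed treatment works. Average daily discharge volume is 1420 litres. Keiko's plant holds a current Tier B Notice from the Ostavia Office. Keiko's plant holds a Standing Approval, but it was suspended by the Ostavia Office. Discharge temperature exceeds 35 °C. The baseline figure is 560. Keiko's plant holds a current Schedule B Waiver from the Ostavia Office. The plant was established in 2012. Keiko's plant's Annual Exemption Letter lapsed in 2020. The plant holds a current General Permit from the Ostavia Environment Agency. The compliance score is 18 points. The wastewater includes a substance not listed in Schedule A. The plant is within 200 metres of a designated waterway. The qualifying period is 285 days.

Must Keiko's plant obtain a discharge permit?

Exception (a) requires that the wastewater contains only substances listed in Schedule A; but the wastewater includes a non-Schedule-A substance, so (a) is unavailable.
Exception (b)'s conditions are all satisfied: a current General Permit is held; a current Class F Exemption Letter is held. But: (e) is triggered — discharge temperature exceeds 35 °C. (f) is not triggered (the Standing Approval is not current), so (e) stands. Exception (b) does not apply.
Exception (c): the facility's floor area is 950 m², under the 1,300 m² limit; the facility's operating hours per week are 14, less than the 20 limit; assessed value is $8,000, less than the $9,000 limit — every condition holds. As to paragraphs (g)–(l): (g) operates (a current Category D Waiver is held), but is displaced by (h): (h) operates against (g): the reportable unit count is 83, below the 107 limit. (i) operates (a current Tier B Notice is held), but is set aside by (j): (j) operates against (i): the baseline figure is 560, below the 603 limit. (k) applies (the compliance score is 18 points, meeting the 18 points threshold), but is overridden by (l): (l) is engaged — the qualifying period is 285 days, meeting the 275 days threshold. (c) remains available.
All of (d)'s requirements are met (discharge occurs on no more than two days per week; discharge is routed to a licensed treatment works). Turning to paragraphs (m)–(n): (m) applies — the plant is within 200 m of a designated waterway. (n) is inapplicable (the Annual Exemption Letter is not current), so (m) stands. So (d) is unavailable.

No — exception (c) applies; Keiko's plant is not required to obtain a discharge permit.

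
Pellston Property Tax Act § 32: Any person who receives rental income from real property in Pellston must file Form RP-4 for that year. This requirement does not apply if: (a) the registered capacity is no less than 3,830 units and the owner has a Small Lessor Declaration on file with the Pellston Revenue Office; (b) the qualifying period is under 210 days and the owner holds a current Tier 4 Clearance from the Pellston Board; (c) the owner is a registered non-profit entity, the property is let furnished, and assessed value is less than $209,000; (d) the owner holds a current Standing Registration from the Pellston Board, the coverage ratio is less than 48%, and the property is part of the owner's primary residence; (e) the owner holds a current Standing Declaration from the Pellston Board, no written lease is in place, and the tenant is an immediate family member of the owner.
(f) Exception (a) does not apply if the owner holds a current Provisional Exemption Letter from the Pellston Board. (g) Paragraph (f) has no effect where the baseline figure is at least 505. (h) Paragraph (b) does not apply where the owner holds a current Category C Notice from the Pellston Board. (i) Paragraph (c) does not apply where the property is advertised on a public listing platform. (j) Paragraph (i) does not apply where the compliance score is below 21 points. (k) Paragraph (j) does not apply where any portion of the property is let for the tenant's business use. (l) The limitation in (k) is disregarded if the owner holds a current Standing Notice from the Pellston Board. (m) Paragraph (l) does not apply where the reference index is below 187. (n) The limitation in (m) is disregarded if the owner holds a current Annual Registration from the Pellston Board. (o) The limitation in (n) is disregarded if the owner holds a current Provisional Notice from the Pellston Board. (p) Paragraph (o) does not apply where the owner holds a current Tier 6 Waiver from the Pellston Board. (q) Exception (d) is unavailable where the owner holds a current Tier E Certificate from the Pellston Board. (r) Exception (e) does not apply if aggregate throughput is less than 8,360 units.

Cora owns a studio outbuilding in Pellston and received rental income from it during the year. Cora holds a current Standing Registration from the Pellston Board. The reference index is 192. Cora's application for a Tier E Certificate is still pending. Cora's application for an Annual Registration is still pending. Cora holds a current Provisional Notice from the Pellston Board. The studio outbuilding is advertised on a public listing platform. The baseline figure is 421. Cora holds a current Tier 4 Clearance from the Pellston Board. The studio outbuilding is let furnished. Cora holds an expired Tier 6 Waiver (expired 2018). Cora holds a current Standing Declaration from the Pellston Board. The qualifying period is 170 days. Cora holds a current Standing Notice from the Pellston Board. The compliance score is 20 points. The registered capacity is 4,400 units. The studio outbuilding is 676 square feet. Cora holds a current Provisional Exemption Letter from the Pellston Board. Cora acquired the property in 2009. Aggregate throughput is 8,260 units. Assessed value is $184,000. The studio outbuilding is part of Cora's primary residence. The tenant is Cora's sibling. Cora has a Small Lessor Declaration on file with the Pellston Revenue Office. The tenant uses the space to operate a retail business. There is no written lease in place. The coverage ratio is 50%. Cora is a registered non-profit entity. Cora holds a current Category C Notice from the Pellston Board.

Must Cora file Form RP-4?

No — exception (c) applies; Cora is not required to file Form RP-4.

Exception (a): the registered capacity is 4,400 units, meeting the 3,830 units threshold; a Small Lessor Declaration is on file — every condition holds. But: (f) operates — a current Provisional Exemption Letter is held. (g), which would lift (f), does not operate here — the baseline figure is 421, short of 505. (a) is therefore removed.
Exception (b)'s conditions are all satisfied: the qualifying period is 170 days, under the 210 days limit; a current Tier 4 Clearance is held. But: (h) operates against (b): a current Category C Notice is held. Exception (b) does not apply.
Exception (c)'s conditions are all satisfied: Cora is a registered non-profit; the property is let furnished; assessed value is $184,000, less than the $209,000 limit. Considering the limiting provisions: (i) applies (the property is publicly advertised), but is itself disapplied by (j): (j) operates against (i): the compliance score is 20 points, below the 21 points limit. (k) applies (the space is let for business use), but is set aside by (l): (l) applies — a current Standing Notice is held. (m) is inapplicable (the reference index is 192, not below 187), so (l) stands. Exception (c) stands.
Exception (d) requires that the coverage ratio is less than 48%; but the coverage ratio is 50%, not less than 48%, so (d) is unavailable.
Exception (e) is satisfied on its face — a current Standing Declaration is held; there is no written lease; the tenant is an immediate family member. But applying paragraph (r): (r) operates — aggregate throughput is 8,260 units, less than the 8,360 units limit. (e) is therefore removed.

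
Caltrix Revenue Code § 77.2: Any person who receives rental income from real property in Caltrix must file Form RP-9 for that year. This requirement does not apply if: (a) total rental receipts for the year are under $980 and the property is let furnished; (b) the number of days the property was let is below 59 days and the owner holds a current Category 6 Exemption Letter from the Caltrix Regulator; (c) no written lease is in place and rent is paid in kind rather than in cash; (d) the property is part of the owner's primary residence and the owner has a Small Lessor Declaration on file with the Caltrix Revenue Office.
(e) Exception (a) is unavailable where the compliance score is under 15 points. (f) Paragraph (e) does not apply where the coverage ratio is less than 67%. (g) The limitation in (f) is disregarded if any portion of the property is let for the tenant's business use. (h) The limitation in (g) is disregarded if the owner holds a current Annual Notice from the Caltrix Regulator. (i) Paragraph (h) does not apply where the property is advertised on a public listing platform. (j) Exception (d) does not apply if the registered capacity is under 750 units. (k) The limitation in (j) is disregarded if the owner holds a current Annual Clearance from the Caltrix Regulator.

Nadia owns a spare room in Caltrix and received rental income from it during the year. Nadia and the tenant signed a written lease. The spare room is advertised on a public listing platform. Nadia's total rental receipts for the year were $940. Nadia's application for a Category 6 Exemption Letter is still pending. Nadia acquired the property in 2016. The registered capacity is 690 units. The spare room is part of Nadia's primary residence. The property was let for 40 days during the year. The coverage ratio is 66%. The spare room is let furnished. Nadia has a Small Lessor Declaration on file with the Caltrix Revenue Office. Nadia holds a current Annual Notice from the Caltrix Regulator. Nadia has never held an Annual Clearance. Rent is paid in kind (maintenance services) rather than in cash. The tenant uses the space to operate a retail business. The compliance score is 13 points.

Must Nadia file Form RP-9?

Yes — Nadia must file Form RP-9.

Exception (a)'s conditions are all satisfied: total rental receipts for the year are $940, under the $980 limit; the property is let furnished. But applying paragraphs (e)–(i): (e) operates against (a): the compliance score is 13 points, under the 15 points limit. (f) is engaged (the coverage ratio is 66%, less than the 67% limit), but is overridden by (g): (g) applies — the space is let for business use. (h) applies (a current Annual Notice is held), but is itself disapplied by (i): (i) is triggered — the property is publicly advertised. Exception (a) does not apply.
Exception (b) does not apply: no current Category 6 Exemption Letter is held.
Exception (c) requires that no written lease is in place; but a written lease is in place, so (c) is unavailable.
All of (d)'s requirements are met (the spare room is part of the primary residence; a Small Lessor Declaration is on file). However, paragraphs (j)–(k) must be considered: (j) applies — the registered capacity is 690 units, under the 750 units limit. (k) is not engaged (no current Annual Clearance is held), so (j) stands. Exception (d) does not apply.
Every exception is unavailable, so the rule governs.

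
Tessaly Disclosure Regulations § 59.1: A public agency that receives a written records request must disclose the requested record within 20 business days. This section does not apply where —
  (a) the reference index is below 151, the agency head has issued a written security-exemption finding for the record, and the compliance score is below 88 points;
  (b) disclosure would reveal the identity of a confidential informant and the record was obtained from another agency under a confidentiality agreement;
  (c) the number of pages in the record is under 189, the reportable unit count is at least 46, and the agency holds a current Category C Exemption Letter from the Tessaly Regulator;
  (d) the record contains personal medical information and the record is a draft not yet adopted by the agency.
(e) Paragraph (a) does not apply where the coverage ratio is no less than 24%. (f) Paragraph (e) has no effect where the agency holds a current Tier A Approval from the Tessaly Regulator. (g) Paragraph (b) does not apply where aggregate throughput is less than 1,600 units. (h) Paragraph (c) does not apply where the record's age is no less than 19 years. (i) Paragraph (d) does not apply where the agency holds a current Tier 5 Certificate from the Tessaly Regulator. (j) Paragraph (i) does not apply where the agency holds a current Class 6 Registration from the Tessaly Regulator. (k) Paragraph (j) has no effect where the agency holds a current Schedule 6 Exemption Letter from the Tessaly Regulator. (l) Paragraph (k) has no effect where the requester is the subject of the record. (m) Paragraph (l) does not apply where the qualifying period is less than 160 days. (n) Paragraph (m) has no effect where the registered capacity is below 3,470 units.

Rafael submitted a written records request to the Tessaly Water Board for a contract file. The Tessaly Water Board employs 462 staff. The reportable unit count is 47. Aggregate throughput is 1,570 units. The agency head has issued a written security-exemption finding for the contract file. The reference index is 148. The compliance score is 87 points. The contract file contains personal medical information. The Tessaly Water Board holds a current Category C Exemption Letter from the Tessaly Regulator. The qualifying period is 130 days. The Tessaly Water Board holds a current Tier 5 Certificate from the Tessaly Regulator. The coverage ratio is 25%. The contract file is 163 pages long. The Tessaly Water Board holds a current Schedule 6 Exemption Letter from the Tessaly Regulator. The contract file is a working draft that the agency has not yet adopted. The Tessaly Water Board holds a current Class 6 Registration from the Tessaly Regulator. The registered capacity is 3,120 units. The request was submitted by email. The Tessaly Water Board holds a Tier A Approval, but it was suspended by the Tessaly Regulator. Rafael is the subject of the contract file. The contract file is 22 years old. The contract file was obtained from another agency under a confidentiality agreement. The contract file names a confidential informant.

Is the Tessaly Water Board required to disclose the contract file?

All of (a)'s requirements are met (the reference index is 148, below the 151 limit; a written security-exemption finding has been issued; the compliance score is 87 points, below the 88 points limit). But applying paragraphs (e)–(f): (e) is engaged — the coverage ratio is 25%, meeting the 24% threshold. (f) does not operate here (no current Tier A Approval is held), so (e) stands. (a) is therefore removed.
All of (b)'s requirements are met (the contract file names a confidential informant; the contract file was obtained under a confidentiality agreement). But: (g) operates against (b): aggregate throughput is 1,570 units, less than the 1,600 units limit. So (b) is unavailable.
Exception (c)'s conditions are all satisfied: the number of pages in the record is 163, under the 189 limit; the reportable unit count is 47, meeting the 46 threshold; a current Category C Exemption Letter is held. However, paragraph (h) must be considered: (h) is triggered — the record's age is 22 years, meeting the 19 years threshold. (c) is therefore removed.
Exception (d): the contract file contains personal medical information; the contract file is an unadopted draft — every condition holds. Applying paragraphs (i)–(n): (i) operates (a current Tier 5 Certificate is held), but is itself disapplied by (j): (j) operates against (i): a current Class 6 Registration is held. (k) is triggered (a current Schedule 6 Exemption Letter is held), but is set aside by (l): (l) applies — Rafael is the subject of the contract file. (m) would limit (l) — the qualifying period is 130 days, less than the 160 days limit — but (n) sets (m) aside: (n) operates against (m): the registered capacity is 3,120 units, below the 3,470 units limit. So (d) applies.

No — exception (d) applies; the Tessaly Water Board is not required to disclose the contract file.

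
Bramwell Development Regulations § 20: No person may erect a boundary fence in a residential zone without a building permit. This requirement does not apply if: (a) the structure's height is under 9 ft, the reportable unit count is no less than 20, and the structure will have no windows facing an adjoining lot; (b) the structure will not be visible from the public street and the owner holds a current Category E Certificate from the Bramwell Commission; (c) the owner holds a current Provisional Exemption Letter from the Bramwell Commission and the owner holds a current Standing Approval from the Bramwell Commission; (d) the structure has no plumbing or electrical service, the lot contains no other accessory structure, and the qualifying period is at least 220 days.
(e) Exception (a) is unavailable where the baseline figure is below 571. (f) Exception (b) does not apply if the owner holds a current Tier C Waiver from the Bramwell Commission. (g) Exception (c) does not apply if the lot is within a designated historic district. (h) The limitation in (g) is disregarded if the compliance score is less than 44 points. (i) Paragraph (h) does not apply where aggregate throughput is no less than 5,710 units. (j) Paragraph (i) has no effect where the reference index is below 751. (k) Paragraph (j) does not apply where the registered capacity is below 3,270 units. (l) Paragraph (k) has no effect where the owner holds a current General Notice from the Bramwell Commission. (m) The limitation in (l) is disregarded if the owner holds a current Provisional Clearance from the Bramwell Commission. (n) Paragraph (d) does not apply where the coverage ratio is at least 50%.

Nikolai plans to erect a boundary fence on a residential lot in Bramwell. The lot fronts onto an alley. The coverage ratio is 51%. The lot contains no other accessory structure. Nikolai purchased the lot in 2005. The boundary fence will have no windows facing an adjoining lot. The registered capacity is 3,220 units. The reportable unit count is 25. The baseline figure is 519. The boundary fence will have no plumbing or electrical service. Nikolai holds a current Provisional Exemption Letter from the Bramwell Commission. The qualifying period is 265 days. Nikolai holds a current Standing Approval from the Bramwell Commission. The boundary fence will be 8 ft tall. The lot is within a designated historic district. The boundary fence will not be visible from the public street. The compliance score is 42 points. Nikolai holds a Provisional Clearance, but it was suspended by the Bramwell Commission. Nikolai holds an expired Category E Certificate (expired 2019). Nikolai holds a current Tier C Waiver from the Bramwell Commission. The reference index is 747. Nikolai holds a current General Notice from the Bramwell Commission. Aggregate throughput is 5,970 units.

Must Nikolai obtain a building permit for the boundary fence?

Exception (a)'s conditions are all satisfied: the structure's height is 8 ft, under the 9 ft limit; the reportable unit count is 25, meeting the 20 threshold; no windows face an adjoining lot. But applying paragraph (e): (e) operates against (a): the baseline figure is 519, below the 571 limit. So (a) is unavailable.
Exception (b) fails — no current Category E Certificate is held.
Exception (c)'s conditions are all satisfied: a current Provisional Exemption Letter is held; a current Standing Approval is held. Considering the limiting provisions: (g) applies (the lot is in a historic district), but is set aside by (h): (h) operates against (g): the compliance score is 42 points, less than the 44 points limit. (i) applies (aggregate throughput is 5,970 units, meeting the 5,710 units threshold), but is overridden by (j): (j) is engaged — the reference index is 747, below the 751 limit. (k) operates (the registered capacity is 3,220 units, below the 3,270 units limit), but is set aside by (l): (l) operates — a current General Notice is held. (m), which would lift (l), is not engaged — there is no Provisional Clearance in force. So (c) applies.
Exception (d) is satisfied on its face — there is no plumbing or electrical service; the lot has no other accessory structure; the qualifying period is 265 days, meeting the 220 days threshold. However, paragraph (n) must be considered: (n) operates against (d): the coverage ratio is 51%, meeting the 50% threshold. Exception (d) does not apply.

No — exception (c) applies; Nikolai does not need a building permit.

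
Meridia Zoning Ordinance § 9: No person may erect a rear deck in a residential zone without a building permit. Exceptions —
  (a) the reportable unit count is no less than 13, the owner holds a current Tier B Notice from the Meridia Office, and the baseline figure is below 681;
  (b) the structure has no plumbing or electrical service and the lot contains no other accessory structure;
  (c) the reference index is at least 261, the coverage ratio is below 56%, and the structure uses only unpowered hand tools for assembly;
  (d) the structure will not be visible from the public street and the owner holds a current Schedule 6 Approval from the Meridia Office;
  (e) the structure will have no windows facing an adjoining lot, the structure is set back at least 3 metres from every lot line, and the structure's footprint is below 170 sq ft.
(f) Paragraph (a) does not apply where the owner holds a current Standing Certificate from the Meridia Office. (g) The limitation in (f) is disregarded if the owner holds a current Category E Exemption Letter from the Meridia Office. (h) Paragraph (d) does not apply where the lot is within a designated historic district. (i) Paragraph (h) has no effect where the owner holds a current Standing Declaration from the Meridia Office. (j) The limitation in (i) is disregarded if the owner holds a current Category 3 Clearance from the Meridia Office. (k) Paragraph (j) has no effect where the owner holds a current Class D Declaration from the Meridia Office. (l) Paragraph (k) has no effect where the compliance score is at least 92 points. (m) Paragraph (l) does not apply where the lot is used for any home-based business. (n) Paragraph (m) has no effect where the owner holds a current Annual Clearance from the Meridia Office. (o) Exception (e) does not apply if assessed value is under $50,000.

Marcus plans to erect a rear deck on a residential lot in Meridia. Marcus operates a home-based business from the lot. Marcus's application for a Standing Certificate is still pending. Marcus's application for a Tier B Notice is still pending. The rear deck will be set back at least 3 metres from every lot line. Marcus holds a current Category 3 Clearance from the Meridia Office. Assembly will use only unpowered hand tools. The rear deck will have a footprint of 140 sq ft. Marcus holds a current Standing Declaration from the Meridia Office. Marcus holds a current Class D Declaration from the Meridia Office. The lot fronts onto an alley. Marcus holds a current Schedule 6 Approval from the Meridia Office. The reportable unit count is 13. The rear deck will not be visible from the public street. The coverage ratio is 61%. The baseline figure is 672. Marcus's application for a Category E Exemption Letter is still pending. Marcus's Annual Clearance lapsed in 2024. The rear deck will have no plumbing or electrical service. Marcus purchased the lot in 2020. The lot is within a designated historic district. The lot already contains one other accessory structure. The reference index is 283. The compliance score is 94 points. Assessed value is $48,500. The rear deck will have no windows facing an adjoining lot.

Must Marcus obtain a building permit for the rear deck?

Exception (a) fails — there is no Tier B Notice in force.
Exception (b) requires that the lot contains no other accessory structure; but the lot already has another accessory structure, so (b) is unavailable.
Exception (c) does not apply: the coverage ratio is 61%, not below 56%.
Exception (d) is satisfied on its face — the structure will not be visible from the street; a current Schedule 6 Approval is held. Applying paragraphs (h)–(n): (h) is triggered (the lot is in a historic district), but is itself disapplied by (i): (i) operates — a current Standing Declaration is held. (j) operates (a current Category 3 Clearance is held), but is itself disapplied by (k): (k) operates against (j): a current Class D Declaration is held. (l) is engaged (the compliance score is 94 points, meeting the 92 points threshold), but is itself disapplied by (m): (m) is engaged — a home-based business operates on the lot. (n), which would lift (m), does not operate here — the Annual Clearance is not current. (d) remains available.
Exception (e) is satisfied on its face — no windows face an adjoining lot; the setback is at least 3 m on every side; the structure's footprint is 140 sq ft, below the 170 sq ft limit. But: (o) is engaged — assessed value is $48,500, under the $50,000 limit. (e) is therefore removed.

No — exception (d) applies; Marcus does not need a building permit.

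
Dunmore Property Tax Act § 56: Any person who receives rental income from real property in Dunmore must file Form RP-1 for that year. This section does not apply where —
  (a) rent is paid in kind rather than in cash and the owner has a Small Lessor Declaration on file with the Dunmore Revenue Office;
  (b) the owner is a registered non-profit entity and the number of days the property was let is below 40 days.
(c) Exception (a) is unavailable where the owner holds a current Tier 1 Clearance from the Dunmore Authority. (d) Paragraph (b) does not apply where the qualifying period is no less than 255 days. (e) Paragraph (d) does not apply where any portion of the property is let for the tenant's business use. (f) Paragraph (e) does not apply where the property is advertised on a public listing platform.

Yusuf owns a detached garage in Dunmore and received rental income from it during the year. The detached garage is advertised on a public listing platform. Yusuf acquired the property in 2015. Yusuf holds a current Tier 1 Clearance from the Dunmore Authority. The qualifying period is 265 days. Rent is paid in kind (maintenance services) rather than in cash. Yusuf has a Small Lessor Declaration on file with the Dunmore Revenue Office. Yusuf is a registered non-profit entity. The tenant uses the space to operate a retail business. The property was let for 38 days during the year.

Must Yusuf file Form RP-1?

Yes — Yusuf must file Form RP-1.

Exception (a)'s conditions are all satisfied: rent is paid in kind; a Small Lessor Declaration is on file. However, paragraph (c) must be considered: (c) is engaged — a current Tier 1 Clearance is held. So (a) is unavailable.
Exception (b) is satisfied on its face — Yusuf is a registered non-profit; the number of days the property was let is 38 days, below the 40 days limit. Turning to paragraphs (d)–(f): (d) operates against (b): the qualifying period is 265 days, meeting the 255 days threshold. (e) is engaged (the space is let for business use), but is displaced by (f): (f) operates against (e): the property is publicly advertised. Exception (b) does not apply.
None of the exceptions is available; § 56 applies in full.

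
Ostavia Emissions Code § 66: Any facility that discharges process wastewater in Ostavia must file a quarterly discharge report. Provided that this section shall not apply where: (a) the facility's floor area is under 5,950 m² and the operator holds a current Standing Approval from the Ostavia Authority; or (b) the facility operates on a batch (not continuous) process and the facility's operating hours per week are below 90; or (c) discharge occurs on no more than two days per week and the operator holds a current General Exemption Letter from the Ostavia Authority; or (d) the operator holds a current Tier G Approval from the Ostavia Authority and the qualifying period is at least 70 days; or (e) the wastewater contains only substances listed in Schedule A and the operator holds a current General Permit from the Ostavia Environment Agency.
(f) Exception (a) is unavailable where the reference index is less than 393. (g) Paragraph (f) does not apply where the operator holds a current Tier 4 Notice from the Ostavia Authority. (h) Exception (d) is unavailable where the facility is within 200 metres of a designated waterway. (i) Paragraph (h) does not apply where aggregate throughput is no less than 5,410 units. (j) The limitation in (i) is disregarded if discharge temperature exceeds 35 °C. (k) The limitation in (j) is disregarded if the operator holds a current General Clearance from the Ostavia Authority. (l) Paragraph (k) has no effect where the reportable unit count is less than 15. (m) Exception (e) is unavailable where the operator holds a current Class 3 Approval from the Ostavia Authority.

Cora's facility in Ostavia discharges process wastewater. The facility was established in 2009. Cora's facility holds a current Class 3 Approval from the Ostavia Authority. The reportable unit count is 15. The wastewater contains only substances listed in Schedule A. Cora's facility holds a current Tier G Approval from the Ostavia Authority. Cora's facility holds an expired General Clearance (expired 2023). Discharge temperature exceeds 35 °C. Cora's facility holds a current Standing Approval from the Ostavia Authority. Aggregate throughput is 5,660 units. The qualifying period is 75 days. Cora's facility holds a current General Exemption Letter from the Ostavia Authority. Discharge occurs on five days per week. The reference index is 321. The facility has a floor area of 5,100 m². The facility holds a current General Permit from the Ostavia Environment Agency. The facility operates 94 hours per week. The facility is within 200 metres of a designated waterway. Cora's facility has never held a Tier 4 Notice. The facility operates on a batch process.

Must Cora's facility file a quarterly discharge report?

Yes — Cora's facility must file a quarterly discharge report.

Exception (a) is satisfied on its face — the facility's floor area is 5,100 m², under the 5,950 m² limit; a current Standing Approval is held. But applying paragraphs (f)–(g): (f) is triggered — the reference index is 321, less than the 393 limit. (g) is inapplicable (no current Tier 4 Notice is held), so (f) stands. (a) is therefore removed.
Exception (b) does not apply: the facility's operating hours per week are 94, not below 90.
Exception (c) does not apply: discharge occurs on five days per week.
Exception (d) is satisfied on its face — a current Tier G Approval is held; the qualifying period is 75 days, meeting the 70 days threshold. However, paragraphs (h)–(l) must be considered: (h) is triggered — the facility is within 200 m of a designated waterway. (i) would limit (h) — aggregate throughput is 5,660 units, meeting the 5,410 units threshold — but (j) sets (i) aside: (j) operates against (i): discharge temperature exceeds 35 °C. (k), which would lift (j), does not operate here — no current General Clearance is held. (d) is therefore removed.
All of (e)'s requirements are met (the wastewater is Schedule-A-only; a current General Permit is held). Turning to paragraph (m): (m) operates against (e): a current Class 3 Approval is held. (e) is therefore removed.
Every exception is unavailable, so the rule governs.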